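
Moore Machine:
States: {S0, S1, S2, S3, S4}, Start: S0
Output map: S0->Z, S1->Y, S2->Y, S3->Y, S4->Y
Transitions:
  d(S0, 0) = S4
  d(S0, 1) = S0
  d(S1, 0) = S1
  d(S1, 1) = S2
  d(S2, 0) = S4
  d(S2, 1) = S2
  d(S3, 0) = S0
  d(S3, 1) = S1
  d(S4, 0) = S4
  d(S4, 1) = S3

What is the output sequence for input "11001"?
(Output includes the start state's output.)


Start: S0 (output Z)
  --1--> S0 (output Z)
  --1--> S0 (output Z)
  --0--> S4 (output Y)
  --0--> S4 (output Y)
  --1--> S3 (output Y)

"ZZZYYY"


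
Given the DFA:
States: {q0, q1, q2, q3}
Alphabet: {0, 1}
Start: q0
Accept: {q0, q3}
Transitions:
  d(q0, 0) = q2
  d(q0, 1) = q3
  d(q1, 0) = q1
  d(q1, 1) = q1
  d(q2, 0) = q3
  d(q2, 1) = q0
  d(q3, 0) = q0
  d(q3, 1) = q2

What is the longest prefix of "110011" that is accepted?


Run the DFA, marking each prefix where the state is accepting:
  "" -> q0 [accept]
  "1" -> q3 [accept]
  "11" -> q2 [reject]
  "110" -> q3 [accept]
  "1100" -> q0 [accept]
  "11001" -> q3 [accept]
  "110011" -> q2 [reject]

"11001"


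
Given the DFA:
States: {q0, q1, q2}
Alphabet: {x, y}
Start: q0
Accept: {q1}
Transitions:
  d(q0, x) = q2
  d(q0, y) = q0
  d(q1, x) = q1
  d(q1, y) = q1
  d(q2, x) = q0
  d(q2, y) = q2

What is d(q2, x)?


Looking up transition d(q2, x)

q0


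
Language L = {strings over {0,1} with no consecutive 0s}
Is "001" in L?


'00' occurs at index 0

No, "001" is not in L


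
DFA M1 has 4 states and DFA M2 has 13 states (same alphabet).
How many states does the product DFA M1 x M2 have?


Product construction pairs every M1 state with every M2 state.
4 * 13 = 52

52


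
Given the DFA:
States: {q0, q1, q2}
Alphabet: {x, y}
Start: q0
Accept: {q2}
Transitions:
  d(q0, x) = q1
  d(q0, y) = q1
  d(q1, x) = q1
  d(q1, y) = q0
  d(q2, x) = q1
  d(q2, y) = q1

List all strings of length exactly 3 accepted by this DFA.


All strings of length 3: 8 total
Accepted: 0

None


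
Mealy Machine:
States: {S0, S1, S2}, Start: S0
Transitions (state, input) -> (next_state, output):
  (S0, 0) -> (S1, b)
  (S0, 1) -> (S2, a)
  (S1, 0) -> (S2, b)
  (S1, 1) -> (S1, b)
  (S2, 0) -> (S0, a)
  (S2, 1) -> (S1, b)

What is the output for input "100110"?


Step-by-step:
  (S0, 1) -> (S2, a)
  (S2, 0) -> (S0, a)
  (S0, 0) -> (S1, b)
  (S1, 1) -> (S1, b)
  (S1, 1) -> (S1, b)
  (S1, 0) -> (S2, b)

"aabbbb"


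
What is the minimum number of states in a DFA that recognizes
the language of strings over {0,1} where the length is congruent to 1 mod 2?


States track (length) mod 2.
Need 2 states: one per remainder 0..1; accept = remainder 1.

2


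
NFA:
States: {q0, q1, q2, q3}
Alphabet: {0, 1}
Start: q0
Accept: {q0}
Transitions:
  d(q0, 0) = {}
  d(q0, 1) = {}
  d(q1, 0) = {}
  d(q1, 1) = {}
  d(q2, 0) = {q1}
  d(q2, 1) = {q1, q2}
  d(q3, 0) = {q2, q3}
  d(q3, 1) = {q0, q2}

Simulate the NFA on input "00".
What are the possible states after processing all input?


Start: {q0}
  --0--> {}
  --0--> {}

{} (empty set, no valid transitions)


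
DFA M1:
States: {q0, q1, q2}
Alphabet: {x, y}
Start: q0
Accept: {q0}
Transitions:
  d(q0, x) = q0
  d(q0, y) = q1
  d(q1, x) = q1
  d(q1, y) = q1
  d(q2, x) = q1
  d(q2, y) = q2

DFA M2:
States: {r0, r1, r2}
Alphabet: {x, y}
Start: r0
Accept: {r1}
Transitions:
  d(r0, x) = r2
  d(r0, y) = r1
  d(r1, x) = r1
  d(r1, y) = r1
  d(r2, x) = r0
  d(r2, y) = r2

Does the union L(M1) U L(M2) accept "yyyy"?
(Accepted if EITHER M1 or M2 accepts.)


M1: final=q1 accepted=False
M2: final=r1 accepted=True

Yes, union accepts


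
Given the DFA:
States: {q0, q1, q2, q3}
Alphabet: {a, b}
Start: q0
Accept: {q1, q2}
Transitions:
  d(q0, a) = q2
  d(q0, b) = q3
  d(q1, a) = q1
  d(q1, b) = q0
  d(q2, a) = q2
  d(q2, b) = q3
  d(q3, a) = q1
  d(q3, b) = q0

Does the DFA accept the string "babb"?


Trace: q0 -> q3 -> q1 -> q0 -> q3
Final state: q3
Accept states: {q1, q2}

No, rejected (final state q3 is not an accept state)


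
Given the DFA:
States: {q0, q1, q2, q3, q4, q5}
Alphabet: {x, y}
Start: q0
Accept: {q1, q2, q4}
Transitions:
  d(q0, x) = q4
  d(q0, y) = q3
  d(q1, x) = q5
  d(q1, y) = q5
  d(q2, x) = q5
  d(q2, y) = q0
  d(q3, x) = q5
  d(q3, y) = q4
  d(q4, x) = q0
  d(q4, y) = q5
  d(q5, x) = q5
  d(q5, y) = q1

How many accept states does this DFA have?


Accept states listed: {q1, q2, q4}
Counting: q1(1) q2(2) q4(3)

3


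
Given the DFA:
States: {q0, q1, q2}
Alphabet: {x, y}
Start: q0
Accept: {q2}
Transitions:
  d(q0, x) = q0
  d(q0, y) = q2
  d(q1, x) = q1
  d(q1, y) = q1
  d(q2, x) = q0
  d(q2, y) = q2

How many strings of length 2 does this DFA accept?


Enumerating all length-2 strings:
  "xx" -> q0 [reject]
  "xy" -> q2 [accept]
  "yx" -> q0 [reject]
  "yy" -> q2 [accept]

2 out of 4


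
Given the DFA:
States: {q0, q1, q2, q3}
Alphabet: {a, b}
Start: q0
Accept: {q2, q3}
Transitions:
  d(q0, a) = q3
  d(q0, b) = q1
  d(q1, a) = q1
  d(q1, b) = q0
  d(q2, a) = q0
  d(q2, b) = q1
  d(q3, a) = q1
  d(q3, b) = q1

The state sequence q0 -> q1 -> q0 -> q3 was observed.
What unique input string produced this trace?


Trace back each transition to find the symbol:
  q0 --[b]--> q1
  q1 --[b]--> q0
  q0 --[a]--> q3

"bba"


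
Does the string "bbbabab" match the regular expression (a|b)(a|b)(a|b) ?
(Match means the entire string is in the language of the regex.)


|string| = 7; first = 'b'; last = 'b'

No, "bbbabab" does not match (a|b)(a|b)(a|b)


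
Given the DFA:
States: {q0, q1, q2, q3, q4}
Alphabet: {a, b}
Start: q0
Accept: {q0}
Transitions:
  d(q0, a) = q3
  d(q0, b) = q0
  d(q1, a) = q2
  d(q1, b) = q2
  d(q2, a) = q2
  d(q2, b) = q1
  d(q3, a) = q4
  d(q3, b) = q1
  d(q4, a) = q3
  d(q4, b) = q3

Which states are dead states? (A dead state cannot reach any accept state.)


Forward reachability from each state:
  q0 -> reaches accept state q0 (live)
  q1 -> reaches {q1, q2}, no accept state (dead)
  q2 -> reaches {q1, q2}, no accept state (dead)
  q3 -> reaches {q1, q2, q3, q4}, no accept state (dead)
  q4 -> reaches {q1, q2, q3, q4}, no accept state (dead)

{q1, q2, q3, q4}


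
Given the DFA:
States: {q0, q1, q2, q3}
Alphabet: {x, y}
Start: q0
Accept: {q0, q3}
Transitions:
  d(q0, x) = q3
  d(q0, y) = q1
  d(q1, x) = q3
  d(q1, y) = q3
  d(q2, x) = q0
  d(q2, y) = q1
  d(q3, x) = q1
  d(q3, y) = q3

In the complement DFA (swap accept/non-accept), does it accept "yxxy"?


Trace: q0 -> q1 -> q3 -> q1 -> q3
Final: q3
Original accept: {q0, q3}
Complement: q3 is in original accept

No, complement rejects (original accepts)


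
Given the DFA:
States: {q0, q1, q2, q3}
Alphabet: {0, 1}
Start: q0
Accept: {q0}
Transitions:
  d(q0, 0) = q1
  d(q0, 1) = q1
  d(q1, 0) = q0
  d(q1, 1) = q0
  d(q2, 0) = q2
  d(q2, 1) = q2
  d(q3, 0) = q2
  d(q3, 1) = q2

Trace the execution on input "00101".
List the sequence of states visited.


Input: 00101
d(q0, 0) = q1
d(q1, 0) = q0
d(q0, 1) = q1
d(q1, 0) = q0
d(q0, 1) = q1


q0 -> q1 -> q0 -> q1 -> q0 -> q1


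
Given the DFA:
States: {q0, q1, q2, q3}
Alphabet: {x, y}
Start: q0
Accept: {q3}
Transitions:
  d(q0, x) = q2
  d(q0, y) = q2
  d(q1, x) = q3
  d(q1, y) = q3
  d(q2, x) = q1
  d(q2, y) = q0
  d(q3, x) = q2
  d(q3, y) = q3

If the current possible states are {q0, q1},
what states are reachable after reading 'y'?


Apply transition on 'y' from each current state:
  d(q0, y) = q2
  d(q1, y) = q3

{q2, q3}


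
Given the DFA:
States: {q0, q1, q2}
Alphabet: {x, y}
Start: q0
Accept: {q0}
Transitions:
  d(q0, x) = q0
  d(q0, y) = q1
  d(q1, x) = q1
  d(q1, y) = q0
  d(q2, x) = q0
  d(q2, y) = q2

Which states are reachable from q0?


BFS from q0:
  layer 0: {q0}
  layer 1: {q1}

{q0, q1}


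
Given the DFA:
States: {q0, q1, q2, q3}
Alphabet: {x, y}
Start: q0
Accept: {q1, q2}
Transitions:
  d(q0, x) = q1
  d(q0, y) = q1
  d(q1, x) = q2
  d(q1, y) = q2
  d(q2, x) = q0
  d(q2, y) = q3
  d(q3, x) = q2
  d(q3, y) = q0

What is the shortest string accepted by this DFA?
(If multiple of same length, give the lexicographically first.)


BFS by string length (lex-first path to each state shown):
  len 0: q0<-""
  len 1: q1<-"x"
Found accept state at length 1.

"x"


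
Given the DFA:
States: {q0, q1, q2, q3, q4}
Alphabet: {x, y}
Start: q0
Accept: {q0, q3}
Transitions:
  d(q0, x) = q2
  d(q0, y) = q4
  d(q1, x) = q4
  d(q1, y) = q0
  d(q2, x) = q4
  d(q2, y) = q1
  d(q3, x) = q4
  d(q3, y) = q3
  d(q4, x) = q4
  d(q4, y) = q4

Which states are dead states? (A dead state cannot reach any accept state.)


Forward reachability from each state:
  q0 -> reaches accept state q0 (live)
  q1 -> reaches accept state q0 (live)
  q2 -> reaches accept state q0 (live)
  q3 -> reaches accept state q3 (live)
  q4 -> reaches {q4}, no accept state (dead)

{q4}


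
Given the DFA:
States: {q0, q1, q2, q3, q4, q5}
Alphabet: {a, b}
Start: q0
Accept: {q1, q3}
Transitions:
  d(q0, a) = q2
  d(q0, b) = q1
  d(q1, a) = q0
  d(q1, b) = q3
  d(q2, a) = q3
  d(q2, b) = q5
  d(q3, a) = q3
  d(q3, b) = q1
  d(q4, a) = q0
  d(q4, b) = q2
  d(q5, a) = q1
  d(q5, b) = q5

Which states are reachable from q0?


BFS from q0:
  layer 0: {q0}
  layer 1: {q1, q2}
  layer 2: {q3, q5}

{q0, q1, q2, q3, q5}


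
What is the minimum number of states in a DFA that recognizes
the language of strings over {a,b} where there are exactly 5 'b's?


States: count = 0, 1, ..., 5 (that's 6 states), plus a dead state for count > 5.
Total: 6 + 1 = 7. Accept = count-5 state.

7


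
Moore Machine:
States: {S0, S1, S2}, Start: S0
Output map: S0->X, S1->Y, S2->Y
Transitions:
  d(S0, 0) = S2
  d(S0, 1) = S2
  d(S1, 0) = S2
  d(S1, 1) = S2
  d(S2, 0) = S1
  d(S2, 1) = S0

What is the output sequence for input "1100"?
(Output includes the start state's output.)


Start: S0 (output X)
  --1--> S2 (output Y)
  --1--> S0 (output X)
  --0--> S2 (output Y)
  --0--> S1 (output Y)

"XYXYY"


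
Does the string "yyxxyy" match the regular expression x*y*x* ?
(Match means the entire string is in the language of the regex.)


|string| = 6; first = 'y'; last = 'y'

No, "yyxxyy" does not match x*y*x*


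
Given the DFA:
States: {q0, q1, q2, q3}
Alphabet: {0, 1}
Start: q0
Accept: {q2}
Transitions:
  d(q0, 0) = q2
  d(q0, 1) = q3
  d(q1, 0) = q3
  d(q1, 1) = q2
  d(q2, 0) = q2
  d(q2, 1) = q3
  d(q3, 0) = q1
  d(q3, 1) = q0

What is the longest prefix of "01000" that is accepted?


Run the DFA, marking each prefix where the state is accepting:
  "" -> q0 [reject]
  "0" -> q2 [accept]
  "01" -> q3 [reject]
  "010" -> q1 [reject]
  "0100" -> q3 [reject]
  "01000" -> q1 [reject]

"0"


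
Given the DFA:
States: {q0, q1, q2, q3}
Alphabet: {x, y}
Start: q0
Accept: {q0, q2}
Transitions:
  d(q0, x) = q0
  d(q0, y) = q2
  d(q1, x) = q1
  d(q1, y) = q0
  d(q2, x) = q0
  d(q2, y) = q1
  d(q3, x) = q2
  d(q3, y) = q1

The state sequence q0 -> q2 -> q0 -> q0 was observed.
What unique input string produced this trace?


Trace back each transition to find the symbol:
  q0 --[y]--> q2
  q2 --[x]--> q0
  q0 --[x]--> q0

"yxx"


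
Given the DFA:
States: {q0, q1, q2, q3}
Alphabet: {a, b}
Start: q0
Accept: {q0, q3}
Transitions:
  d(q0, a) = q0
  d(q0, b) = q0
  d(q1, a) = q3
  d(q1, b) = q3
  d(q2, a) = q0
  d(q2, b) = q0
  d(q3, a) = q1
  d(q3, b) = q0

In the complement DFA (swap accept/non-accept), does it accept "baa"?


Trace: q0 -> q0 -> q0 -> q0
Final: q0
Original accept: {q0, q3}
Complement: q0 is in original accept

No, complement rejects (original accepts)


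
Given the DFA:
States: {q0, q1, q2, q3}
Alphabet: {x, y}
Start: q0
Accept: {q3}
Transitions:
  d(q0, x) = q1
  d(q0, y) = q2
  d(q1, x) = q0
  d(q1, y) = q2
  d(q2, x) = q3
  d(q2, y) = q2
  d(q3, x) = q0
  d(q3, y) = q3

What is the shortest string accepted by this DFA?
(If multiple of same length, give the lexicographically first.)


BFS by string length (lex-first path to each state shown):
  len 0: q0<-""
  len 1: q1<-"x", q2<-"y"
  len 2: q0<-"xx", q2<-"xy", q3<-"yx"
Found accept state at length 2.

"yx"


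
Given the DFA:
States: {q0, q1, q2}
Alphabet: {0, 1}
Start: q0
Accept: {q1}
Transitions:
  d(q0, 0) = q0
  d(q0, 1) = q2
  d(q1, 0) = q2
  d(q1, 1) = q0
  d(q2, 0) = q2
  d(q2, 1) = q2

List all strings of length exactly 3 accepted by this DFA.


All strings of length 3: 8 total
Accepted: 0

None


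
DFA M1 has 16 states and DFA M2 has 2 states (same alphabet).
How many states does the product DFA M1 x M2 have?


Product construction pairs every M1 state with every M2 state.
16 * 2 = 32

32


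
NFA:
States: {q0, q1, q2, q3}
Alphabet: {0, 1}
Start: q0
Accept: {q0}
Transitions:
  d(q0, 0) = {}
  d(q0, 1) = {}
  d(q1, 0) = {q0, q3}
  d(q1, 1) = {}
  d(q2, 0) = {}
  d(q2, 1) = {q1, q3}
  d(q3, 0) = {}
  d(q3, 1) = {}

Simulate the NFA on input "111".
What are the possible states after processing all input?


Start: {q0}
  --1--> {}
  --1--> {}
  --1--> {}

{} (empty set, no valid transitions)


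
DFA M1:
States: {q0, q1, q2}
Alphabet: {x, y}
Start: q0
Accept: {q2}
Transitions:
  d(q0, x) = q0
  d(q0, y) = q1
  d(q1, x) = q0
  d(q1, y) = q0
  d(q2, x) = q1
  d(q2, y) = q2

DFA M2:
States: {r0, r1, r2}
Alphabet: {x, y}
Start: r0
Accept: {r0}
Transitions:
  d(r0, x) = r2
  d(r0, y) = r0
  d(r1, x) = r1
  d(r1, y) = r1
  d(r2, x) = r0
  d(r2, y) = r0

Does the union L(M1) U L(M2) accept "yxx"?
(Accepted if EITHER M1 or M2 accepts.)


M1: final=q0 accepted=False
M2: final=r0 accepted=True

Yes, union accepts


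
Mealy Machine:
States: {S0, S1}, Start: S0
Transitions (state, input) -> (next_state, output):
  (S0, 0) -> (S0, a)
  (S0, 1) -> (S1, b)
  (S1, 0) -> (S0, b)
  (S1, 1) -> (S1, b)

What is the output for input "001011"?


Step-by-step:
  (S0, 0) -> (S0, a)
  (S0, 0) -> (S0, a)
  (S0, 1) -> (S1, b)
  (S1, 0) -> (S0, b)
  (S0, 1) -> (S1, b)
  (S1, 1) -> (S1, b)

"aabbbb"


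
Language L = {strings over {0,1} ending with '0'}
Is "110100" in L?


last symbol = '0'

Yes, "110100" is in L


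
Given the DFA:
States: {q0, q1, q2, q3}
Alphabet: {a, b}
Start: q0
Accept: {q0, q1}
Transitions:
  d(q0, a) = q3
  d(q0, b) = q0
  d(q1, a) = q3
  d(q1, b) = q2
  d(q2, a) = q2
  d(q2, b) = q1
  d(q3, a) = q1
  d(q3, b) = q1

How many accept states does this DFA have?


Accept states listed: {q0, q1}
Counting: q0(1) q1(2)

2


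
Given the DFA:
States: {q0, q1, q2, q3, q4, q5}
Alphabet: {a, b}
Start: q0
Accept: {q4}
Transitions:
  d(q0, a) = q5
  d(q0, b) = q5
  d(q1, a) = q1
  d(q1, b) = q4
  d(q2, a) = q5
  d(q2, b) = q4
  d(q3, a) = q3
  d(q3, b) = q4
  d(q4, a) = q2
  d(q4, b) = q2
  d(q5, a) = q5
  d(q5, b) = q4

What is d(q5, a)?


Looking up transition d(q5, a)

q5


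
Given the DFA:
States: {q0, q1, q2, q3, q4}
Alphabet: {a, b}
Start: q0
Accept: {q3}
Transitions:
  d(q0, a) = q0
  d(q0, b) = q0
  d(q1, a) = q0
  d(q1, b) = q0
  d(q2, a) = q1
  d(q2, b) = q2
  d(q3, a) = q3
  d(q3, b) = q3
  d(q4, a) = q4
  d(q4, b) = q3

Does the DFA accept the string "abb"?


Trace: q0 -> q0 -> q0 -> q0
Final state: q0
Accept states: {q3}

No, rejected (final state q0 is not an accept state)


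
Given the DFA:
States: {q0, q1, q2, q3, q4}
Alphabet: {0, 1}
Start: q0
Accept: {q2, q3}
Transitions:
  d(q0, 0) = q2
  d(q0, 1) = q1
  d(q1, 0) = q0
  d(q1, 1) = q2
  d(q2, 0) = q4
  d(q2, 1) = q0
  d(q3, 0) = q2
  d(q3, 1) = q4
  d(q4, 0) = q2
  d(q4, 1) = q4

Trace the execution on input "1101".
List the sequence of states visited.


Input: 1101
d(q0, 1) = q1
d(q1, 1) = q2
d(q2, 0) = q4
d(q4, 1) = q4


q0 -> q1 -> q2 -> q4 -> q4


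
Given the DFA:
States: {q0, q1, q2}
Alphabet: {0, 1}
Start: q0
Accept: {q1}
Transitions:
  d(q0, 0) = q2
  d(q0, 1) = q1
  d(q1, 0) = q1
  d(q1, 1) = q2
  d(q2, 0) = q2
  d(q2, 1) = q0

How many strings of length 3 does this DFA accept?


Enumerating all length-3 strings:
  "000" -> q2 [reject]
  "001" -> q0 [reject]
  "010" -> q2 [reject]
  "011" -> q1 [accept]
  "100" -> q1 [accept]
  "101" -> q2 [reject]
  "110" -> q2 [reject]
  "111" -> q0 [reject]

2 out of 8


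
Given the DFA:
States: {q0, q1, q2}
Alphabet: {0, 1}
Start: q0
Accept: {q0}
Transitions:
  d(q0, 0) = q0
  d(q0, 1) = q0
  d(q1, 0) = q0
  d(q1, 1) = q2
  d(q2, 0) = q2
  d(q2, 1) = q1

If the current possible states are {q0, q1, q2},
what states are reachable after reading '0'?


Apply transition on '0' from each current state:
  d(q0, 0) = q0
  d(q1, 0) = q0
  d(q2, 0) = q2

{q0, q2}


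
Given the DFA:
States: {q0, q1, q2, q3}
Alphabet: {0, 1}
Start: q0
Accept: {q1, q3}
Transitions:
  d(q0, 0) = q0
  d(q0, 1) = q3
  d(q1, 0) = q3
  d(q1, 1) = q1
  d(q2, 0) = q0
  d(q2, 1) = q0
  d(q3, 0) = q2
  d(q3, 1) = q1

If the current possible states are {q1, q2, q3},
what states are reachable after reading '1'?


Apply transition on '1' from each current state:
  d(q1, 1) = q1
  d(q2, 1) = q0
  d(q3, 1) = q1

{q0, q1}


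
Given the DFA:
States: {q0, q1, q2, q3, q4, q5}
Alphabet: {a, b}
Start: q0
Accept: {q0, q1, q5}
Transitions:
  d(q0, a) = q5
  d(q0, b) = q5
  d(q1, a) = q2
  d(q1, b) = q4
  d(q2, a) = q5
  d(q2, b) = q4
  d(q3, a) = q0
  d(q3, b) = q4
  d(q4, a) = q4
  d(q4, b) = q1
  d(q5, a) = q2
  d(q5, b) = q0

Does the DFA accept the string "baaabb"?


Trace: q0 -> q5 -> q2 -> q5 -> q2 -> q4 -> q1
Final state: q1
Accept states: {q0, q1, q5}

Yes, accepted (final state q1 is an accept state)


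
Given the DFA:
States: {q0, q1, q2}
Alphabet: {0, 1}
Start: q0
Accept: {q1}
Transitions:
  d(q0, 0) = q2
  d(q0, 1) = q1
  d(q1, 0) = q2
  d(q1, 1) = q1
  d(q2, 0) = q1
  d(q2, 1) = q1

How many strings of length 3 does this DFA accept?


Enumerating all length-3 strings:
  "000" -> q2 [reject]
  "001" -> q1 [accept]
  "010" -> q2 [reject]
  "011" -> q1 [accept]
  "100" -> q1 [accept]
  "101" -> q1 [accept]
  "110" -> q2 [reject]
  "111" -> q1 [accept]

5 out of 8


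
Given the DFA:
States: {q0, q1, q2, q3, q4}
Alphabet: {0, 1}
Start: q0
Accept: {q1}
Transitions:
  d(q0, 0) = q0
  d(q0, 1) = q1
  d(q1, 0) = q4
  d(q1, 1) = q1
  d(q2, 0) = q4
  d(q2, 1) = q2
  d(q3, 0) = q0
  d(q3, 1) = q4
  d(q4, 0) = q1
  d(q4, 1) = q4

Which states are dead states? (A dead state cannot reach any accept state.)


Forward reachability from each state:
  q0 -> reaches accept state q1 (live)
  q1 -> reaches accept state q1 (live)
  q2 -> reaches accept state q1 (live)
  q3 -> reaches accept state q1 (live)
  q4 -> reaches accept state q1 (live)

None (all states can reach an accept state)


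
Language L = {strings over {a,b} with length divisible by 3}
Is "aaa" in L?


length = 3; 3 mod 3 = 0

Yes, "aaa" is in L


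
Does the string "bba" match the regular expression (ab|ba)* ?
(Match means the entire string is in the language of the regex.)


|string| = 3; first = 'b'; last = 'a'

No, "bba" does not match (ab|ba)*


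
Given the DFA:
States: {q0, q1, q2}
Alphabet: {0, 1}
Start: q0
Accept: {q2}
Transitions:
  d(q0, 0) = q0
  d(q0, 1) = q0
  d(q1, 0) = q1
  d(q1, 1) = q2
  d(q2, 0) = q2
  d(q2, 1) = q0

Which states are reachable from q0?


BFS from q0:
  layer 0: {q0}

{q0}


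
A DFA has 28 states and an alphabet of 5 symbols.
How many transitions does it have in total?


Each state has exactly one transition per symbol.
28 * 5 = 140

140


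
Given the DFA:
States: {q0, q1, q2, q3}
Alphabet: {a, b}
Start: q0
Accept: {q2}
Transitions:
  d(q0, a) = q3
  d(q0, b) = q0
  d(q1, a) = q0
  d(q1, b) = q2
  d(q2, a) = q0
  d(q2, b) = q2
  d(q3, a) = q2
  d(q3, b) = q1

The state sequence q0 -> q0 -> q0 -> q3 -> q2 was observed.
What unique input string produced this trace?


Trace back each transition to find the symbol:
  q0 --[b]--> q0
  q0 --[b]--> q0
  q0 --[a]--> q3
  q3 --[a]--> q2

"bbaa"


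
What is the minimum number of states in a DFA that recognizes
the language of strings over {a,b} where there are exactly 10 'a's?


States: count = 0, 1, ..., 10 (that's 11 states), plus a dead state for count > 10.
Total: 11 + 1 = 12. Accept = count-10 state.

12


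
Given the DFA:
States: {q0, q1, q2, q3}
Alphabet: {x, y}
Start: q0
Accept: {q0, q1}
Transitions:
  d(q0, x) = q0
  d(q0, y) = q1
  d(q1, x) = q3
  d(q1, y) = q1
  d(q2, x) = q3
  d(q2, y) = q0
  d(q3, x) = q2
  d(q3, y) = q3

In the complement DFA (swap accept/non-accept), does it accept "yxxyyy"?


Trace: q0 -> q1 -> q3 -> q2 -> q0 -> q1 -> q1
Final: q1
Original accept: {q0, q1}
Complement: q1 is in original accept

No, complement rejects (original accepts)


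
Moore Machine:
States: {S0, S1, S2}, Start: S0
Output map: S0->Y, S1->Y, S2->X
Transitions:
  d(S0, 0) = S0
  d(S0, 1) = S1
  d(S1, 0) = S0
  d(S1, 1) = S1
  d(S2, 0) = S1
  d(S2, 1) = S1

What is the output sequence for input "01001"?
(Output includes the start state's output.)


Start: S0 (output Y)
  --0--> S0 (output Y)
  --1--> S1 (output Y)
  --0--> S0 (output Y)
  --0--> S0 (output Y)
  --1--> S1 (output Y)

"YYYYYY"


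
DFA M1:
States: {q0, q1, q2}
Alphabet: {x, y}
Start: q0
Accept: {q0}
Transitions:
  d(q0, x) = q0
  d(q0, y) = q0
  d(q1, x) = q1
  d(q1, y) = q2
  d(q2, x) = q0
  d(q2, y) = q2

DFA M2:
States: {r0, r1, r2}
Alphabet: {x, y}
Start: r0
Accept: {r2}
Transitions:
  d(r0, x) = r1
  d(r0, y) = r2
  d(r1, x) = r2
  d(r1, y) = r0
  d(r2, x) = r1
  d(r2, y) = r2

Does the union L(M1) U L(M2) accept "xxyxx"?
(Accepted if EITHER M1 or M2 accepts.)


M1: final=q0 accepted=True
M2: final=r2 accepted=True

Yes, union accepts


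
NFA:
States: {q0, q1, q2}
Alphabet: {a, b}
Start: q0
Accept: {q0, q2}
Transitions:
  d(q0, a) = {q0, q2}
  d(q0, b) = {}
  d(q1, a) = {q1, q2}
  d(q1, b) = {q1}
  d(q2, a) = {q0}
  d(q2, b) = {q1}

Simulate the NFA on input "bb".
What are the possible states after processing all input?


Start: {q0}
  --b--> {}
  --b--> {}

{} (empty set, no valid transitions)


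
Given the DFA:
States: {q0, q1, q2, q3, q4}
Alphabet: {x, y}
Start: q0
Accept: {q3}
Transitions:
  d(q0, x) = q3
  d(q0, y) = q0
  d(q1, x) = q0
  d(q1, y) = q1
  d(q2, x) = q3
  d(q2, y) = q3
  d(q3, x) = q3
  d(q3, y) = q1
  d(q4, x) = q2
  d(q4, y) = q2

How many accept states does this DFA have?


Accept states listed: {q3}
Counting: q3(1)

1


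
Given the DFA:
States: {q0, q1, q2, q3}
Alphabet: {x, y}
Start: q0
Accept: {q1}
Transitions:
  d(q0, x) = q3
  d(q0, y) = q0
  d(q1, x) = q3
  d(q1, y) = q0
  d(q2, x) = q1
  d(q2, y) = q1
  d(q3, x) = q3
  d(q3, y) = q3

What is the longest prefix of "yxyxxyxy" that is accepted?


Run the DFA, marking each prefix where the state is accepting:
  "" -> q0 [reject]
  "y" -> q0 [reject]
  "yx" -> q3 [reject]
  "yxy" -> q3 [reject]
  "yxyx" -> q3 [reject]
  "yxyxx" -> q3 [reject]
  "yxyxxy" -> q3 [reject]
  "yxyxxyx" -> q3 [reject]
  "yxyxxyxy" -> q3 [reject]

No prefix is accepted


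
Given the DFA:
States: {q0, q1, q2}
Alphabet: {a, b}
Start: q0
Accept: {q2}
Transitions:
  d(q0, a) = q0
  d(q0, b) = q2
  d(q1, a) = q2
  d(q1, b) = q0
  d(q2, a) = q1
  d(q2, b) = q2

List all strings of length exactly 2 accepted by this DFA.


All strings of length 2: 4 total
Accepted: 2

"ab", "bb"


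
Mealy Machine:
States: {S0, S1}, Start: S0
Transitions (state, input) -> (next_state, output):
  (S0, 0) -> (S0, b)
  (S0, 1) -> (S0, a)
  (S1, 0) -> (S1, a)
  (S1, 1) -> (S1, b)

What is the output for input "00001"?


Step-by-step:
  (S0, 0) -> (S0, b)
  (S0, 0) -> (S0, b)
  (S0, 0) -> (S0, b)
  (S0, 0) -> (S0, b)
  (S0, 1) -> (S0, a)

"bbbba"


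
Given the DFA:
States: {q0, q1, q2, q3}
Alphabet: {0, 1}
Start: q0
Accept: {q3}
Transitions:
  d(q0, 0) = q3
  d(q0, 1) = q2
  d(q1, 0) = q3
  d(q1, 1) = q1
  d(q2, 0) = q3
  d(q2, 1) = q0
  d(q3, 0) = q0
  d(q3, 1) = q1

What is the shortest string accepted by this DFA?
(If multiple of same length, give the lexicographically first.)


BFS by string length (lex-first path to each state shown):
  len 0: q0<-""
  len 1: q2<-"1", q3<-"0"
Found accept state at length 1.

"0"


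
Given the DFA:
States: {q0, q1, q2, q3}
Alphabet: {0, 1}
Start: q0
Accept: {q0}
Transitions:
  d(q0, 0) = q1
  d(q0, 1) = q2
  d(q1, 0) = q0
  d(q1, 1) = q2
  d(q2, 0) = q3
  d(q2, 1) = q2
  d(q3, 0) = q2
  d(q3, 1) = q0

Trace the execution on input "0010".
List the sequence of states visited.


Input: 0010
d(q0, 0) = q1
d(q1, 0) = q0
d(q0, 1) = q2
d(q2, 0) = q3


q0 -> q1 -> q0 -> q2 -> q3


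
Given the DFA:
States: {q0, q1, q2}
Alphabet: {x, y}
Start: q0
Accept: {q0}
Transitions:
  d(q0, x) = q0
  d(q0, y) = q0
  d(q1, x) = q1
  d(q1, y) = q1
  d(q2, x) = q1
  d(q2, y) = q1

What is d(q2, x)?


Looking up transition d(q2, x)

q1


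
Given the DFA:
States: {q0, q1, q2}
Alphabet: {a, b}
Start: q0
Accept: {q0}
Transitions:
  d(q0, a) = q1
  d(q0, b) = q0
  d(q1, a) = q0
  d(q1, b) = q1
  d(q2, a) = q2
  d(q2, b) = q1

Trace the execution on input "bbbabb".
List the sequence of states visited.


Input: bbbabb
d(q0, b) = q0
d(q0, b) = q0
d(q0, b) = q0
d(q0, a) = q1
d(q1, b) = q1
d(q1, b) = q1


q0 -> q0 -> q0 -> q0 -> q1 -> q1 -> q1


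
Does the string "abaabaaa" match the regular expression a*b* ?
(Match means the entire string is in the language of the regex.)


|string| = 8; first = 'a'; last = 'a'

No, "abaabaaa" does not match a*b*


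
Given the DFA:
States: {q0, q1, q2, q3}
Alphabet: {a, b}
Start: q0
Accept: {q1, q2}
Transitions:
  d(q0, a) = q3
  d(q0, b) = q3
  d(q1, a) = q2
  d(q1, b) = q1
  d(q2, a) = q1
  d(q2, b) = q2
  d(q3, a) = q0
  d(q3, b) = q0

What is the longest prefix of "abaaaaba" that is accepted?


Run the DFA, marking each prefix where the state is accepting:
  "" -> q0 [reject]
  "a" -> q3 [reject]
  "ab" -> q0 [reject]
  "aba" -> q3 [reject]
  "abaa" -> q0 [reject]
  "abaaa" -> q3 [reject]
  "abaaaa" -> q0 [reject]
  "abaaaab" -> q3 [reject]
  "abaaaaba" -> q0 [reject]

No prefix is accepted


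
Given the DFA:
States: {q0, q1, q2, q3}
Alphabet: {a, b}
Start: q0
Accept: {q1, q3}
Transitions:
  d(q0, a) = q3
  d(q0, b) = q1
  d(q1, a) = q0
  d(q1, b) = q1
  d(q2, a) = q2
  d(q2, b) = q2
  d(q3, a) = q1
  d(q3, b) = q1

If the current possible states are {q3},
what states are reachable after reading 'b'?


Apply transition on 'b' from each current state:
  d(q3, b) = q1

{q1}


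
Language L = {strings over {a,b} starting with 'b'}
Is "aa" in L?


first symbol = 'a'

No, "aa" is not in L


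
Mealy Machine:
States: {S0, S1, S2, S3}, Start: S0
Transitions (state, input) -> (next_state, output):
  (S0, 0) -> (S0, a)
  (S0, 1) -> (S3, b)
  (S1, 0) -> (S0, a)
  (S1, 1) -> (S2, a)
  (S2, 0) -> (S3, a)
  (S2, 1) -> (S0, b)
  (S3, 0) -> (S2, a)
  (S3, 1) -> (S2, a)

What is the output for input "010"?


Step-by-step:
  (S0, 0) -> (S0, a)
  (S0, 1) -> (S3, b)
  (S3, 0) -> (S2, a)

"aba"


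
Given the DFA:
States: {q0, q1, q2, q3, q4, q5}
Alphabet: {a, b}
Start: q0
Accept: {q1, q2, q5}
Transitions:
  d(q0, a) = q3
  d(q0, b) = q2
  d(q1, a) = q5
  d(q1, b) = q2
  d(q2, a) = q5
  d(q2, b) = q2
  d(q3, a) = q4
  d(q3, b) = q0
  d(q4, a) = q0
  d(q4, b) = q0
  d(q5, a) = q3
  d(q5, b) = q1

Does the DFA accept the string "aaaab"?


Trace: q0 -> q3 -> q4 -> q0 -> q3 -> q0
Final state: q0
Accept states: {q1, q2, q5}

No, rejected (final state q0 is not an accept state)


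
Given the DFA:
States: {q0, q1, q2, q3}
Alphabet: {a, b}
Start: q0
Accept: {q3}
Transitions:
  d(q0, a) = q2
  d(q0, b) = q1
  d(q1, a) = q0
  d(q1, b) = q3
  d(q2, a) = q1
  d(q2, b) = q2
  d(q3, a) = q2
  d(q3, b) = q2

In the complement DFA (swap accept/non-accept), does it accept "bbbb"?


Trace: q0 -> q1 -> q3 -> q2 -> q2
Final: q2
Original accept: {q3}
Complement: q2 is not in original accept

Yes, complement accepts (original rejects)


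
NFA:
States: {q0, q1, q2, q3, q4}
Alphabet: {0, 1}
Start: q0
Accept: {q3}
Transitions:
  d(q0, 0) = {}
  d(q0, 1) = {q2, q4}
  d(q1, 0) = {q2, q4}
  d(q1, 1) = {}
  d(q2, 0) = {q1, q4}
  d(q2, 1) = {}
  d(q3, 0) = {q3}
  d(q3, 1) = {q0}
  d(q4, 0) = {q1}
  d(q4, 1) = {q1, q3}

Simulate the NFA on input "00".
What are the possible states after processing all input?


Start: {q0}
  --0--> {}
  --0--> {}

{} (empty set, no valid transitions)


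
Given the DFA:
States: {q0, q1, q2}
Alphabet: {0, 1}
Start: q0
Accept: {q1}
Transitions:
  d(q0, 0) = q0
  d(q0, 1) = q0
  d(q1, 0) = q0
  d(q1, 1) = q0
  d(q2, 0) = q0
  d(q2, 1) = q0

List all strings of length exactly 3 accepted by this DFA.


All strings of length 3: 8 total
Accepted: 0

None


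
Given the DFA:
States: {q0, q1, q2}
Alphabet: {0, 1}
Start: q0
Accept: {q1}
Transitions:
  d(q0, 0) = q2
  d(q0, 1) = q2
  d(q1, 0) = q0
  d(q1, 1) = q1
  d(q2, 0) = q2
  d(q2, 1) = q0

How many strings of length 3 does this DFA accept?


Enumerating all length-3 strings:
  "000" -> q2 [reject]
  "001" -> q0 [reject]
  "010" -> q2 [reject]
  "011" -> q2 [reject]
  "100" -> q2 [reject]
  "101" -> q0 [reject]
  "110" -> q2 [reject]
  "111" -> q2 [reject]

0 out of 8


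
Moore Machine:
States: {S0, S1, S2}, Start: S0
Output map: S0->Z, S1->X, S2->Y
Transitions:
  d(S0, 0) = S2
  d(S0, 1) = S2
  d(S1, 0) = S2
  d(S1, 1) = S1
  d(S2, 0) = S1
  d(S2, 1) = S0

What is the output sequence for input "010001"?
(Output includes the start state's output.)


Start: S0 (output Z)
  --0--> S2 (output Y)
  --1--> S0 (output Z)
  --0--> S2 (output Y)
  --0--> S1 (output X)
  --0--> S2 (output Y)
  --1--> S0 (output Z)

"ZYZYXYZ"


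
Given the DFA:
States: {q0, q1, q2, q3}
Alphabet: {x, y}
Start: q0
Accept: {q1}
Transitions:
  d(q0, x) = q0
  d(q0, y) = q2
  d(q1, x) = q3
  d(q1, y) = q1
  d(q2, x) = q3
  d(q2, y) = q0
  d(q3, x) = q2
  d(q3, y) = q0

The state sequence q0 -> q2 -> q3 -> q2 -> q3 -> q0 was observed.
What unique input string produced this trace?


Trace back each transition to find the symbol:
  q0 --[y]--> q2
  q2 --[x]--> q3
  q3 --[x]--> q2
  q2 --[x]--> q3
  q3 --[y]--> q0

"yxxxy"


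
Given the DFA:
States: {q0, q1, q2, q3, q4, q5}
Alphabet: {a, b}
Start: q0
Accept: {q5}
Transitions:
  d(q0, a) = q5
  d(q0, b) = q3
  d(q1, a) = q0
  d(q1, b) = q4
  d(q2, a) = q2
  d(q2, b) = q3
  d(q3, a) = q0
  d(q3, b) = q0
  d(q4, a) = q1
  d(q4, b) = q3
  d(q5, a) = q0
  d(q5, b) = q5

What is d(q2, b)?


Looking up transition d(q2, b)

q3


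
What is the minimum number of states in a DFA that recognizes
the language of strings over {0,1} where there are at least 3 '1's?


States: count = 0, 1, ..., 2, and a final '>= 3' state.
Total: 3 + 1 = 4. Accept = '>= 3' state.

4


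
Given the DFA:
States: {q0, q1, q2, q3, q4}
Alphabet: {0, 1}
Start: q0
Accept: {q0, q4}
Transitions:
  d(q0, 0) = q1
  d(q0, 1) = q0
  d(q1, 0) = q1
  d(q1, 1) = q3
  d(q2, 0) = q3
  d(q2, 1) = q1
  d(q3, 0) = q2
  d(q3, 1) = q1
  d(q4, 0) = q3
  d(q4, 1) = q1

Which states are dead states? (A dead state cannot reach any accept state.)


Forward reachability from each state:
  q0 -> reaches accept state q0 (live)
  q1 -> reaches {q1, q2, q3}, no accept state (dead)
  q2 -> reaches {q1, q2, q3}, no accept state (dead)
  q3 -> reaches {q1, q2, q3}, no accept state (dead)
  q4 -> reaches accept state q4 (live)

{q1, q2, q3}


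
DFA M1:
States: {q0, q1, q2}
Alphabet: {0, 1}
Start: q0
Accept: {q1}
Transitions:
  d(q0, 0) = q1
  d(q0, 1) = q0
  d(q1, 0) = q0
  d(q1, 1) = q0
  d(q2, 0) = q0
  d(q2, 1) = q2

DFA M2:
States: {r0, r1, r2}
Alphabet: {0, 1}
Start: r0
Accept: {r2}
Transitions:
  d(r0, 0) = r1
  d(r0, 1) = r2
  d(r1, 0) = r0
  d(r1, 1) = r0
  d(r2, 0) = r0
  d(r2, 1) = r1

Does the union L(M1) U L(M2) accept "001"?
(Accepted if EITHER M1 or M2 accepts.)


M1: final=q0 accepted=False
M2: final=r2 accepted=True

Yes, union accepts


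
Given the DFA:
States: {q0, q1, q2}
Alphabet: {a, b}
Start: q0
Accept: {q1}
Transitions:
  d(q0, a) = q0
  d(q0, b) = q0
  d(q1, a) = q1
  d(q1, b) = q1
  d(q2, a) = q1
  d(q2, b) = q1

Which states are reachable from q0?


BFS from q0:
  layer 0: {q0}

{q0}


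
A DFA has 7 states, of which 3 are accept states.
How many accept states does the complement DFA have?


Complement swaps accept and non-accept states.
7 - 3 = 4

4


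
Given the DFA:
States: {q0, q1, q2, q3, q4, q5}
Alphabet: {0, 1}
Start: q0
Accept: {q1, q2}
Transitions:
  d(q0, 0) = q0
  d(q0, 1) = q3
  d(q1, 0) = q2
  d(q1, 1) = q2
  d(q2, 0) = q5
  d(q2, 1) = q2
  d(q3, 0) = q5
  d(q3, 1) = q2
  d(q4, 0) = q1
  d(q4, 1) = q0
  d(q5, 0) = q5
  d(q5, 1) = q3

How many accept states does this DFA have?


Accept states listed: {q1, q2}
Counting: q1(1) q2(2)

2


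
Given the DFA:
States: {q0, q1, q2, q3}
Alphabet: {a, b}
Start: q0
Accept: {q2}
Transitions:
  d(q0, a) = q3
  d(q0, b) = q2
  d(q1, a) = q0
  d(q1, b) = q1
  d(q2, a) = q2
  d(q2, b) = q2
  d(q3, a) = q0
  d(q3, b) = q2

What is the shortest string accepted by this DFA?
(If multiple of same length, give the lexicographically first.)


BFS by string length (lex-first path to each state shown):
  len 0: q0<-""
  len 1: q2<-"b", q3<-"a"
Found accept state at length 1.

"b"


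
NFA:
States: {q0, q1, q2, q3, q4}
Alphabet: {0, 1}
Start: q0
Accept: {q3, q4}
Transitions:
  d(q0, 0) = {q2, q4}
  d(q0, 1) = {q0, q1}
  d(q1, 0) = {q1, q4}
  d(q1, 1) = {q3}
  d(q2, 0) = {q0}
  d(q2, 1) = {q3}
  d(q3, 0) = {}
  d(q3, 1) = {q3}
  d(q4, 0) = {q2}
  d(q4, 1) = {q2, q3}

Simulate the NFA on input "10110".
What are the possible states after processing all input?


Start: {q0}
  --1--> {q0, q1}
  --0--> {q1, q2, q4}
  --1--> {q2, q3}
  --1--> {q3}
  --0--> {}

{} (empty set, no valid transitions)


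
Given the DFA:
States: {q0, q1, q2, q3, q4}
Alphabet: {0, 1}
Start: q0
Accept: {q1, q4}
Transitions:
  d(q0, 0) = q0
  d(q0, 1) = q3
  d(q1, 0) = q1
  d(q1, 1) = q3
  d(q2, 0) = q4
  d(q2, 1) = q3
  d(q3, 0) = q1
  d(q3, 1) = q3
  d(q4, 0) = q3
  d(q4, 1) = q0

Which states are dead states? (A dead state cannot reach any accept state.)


Forward reachability from each state:
  q0 -> reaches accept state q1 (live)
  q1 -> reaches accept state q1 (live)
  q2 -> reaches accept state q1 (live)
  q3 -> reaches accept state q1 (live)
  q4 -> reaches accept state q1 (live)

None (all states can reach an accept state)


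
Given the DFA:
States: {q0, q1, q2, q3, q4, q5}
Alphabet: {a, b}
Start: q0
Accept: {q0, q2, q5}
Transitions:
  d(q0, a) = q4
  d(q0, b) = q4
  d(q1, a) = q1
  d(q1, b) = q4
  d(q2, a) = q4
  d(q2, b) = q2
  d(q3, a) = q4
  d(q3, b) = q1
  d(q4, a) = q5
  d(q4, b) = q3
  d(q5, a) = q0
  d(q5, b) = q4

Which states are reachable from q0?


BFS from q0:
  layer 0: {q0}
  layer 1: {q4}
  layer 2: {q3, q5}
  layer 3: {q1}

{q0, q1, q3, q4, q5}


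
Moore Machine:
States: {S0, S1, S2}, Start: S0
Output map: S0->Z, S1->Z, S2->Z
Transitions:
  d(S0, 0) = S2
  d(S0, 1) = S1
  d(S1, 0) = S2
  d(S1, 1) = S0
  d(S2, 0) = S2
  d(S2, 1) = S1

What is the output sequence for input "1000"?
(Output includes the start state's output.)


Start: S0 (output Z)
  --1--> S1 (output Z)
  --0--> S2 (output Z)
  --0--> S2 (output Z)
  --0--> S2 (output Z)

"ZZZZZ"


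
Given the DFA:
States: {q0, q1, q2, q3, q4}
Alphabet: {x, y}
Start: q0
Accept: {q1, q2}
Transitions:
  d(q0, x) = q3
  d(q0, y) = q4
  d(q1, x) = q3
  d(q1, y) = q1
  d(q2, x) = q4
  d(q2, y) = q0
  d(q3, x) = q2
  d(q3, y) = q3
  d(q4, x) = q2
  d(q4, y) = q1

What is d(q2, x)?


Looking up transition d(q2, x)

q4


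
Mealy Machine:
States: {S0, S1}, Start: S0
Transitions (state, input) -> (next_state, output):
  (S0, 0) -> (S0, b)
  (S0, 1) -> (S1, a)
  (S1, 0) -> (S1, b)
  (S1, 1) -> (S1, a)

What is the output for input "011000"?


Step-by-step:
  (S0, 0) -> (S0, b)
  (S0, 1) -> (S1, a)
  (S1, 1) -> (S1, a)
  (S1, 0) -> (S1, b)
  (S1, 0) -> (S1, b)
  (S1, 0) -> (S1, b)

"baabbb"


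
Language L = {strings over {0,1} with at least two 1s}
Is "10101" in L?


count('1') = 3

Yes, "10101" is in L


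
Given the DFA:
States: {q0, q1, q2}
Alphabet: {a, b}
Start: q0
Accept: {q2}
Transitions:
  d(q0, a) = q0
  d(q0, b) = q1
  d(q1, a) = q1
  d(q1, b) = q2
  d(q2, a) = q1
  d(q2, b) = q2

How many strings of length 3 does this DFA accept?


Enumerating all length-3 strings:
  "aaa" -> q0 [reject]
  "aab" -> q1 [reject]
  "aba" -> q1 [reject]
  "abb" -> q2 [accept]
  "baa" -> q1 [reject]
  "bab" -> q2 [accept]
  "bba" -> q1 [reject]
  "bbb" -> q2 [accept]

3 out of 8


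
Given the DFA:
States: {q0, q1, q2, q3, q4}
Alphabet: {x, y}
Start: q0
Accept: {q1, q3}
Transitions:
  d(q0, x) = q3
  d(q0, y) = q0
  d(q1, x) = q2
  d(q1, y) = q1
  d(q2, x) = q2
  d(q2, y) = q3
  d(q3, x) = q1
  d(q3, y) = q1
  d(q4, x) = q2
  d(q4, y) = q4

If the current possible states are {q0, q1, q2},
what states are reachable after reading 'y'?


Apply transition on 'y' from each current state:
  d(q0, y) = q0
  d(q1, y) = q1
  d(q2, y) = q3

{q0, q1, q3}


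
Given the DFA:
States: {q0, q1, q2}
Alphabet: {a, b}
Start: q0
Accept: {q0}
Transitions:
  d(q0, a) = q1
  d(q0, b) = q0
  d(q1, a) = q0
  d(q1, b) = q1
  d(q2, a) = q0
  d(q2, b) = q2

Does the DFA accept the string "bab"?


Trace: q0 -> q0 -> q1 -> q1
Final state: q1
Accept states: {q0}

No, rejected (final state q1 is not an accept state)


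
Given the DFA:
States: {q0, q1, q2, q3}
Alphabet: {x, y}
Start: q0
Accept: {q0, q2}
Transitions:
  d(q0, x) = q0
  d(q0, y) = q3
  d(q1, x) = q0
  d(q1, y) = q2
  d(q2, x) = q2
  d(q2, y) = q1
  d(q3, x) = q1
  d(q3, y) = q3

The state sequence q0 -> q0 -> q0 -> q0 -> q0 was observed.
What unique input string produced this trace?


Trace back each transition to find the symbol:
  q0 --[x]--> q0
  q0 --[x]--> q0
  q0 --[x]--> q0
  q0 --[x]--> q0

"xxxx"


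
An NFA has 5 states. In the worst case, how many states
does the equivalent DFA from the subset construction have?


Subset construction: one DFA state per subset of NFA states.
2^5 = 32

32


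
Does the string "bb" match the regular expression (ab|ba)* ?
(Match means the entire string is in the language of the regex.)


|string| = 2; first = 'b'; last = 'b'

No, "bb" does not match (ab|ba)*


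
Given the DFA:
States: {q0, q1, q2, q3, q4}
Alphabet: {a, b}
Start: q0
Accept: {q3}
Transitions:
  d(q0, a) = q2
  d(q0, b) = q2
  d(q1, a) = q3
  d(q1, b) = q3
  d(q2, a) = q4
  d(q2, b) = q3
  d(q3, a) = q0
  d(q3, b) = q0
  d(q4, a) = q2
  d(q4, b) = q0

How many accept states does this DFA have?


Accept states listed: {q3}
Counting: q3(1)

1


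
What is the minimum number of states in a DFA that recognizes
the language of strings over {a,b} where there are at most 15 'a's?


States: count = 0, 1, ..., 15 (all accepting; 16 states), plus a dead state for count > 15.
Total: 16 + 1 = 17.

17


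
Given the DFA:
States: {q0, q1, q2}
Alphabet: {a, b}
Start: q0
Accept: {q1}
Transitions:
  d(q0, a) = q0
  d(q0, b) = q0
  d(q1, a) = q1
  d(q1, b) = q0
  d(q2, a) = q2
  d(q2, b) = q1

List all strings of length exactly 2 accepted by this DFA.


All strings of length 2: 4 total
Accepted: 0

None


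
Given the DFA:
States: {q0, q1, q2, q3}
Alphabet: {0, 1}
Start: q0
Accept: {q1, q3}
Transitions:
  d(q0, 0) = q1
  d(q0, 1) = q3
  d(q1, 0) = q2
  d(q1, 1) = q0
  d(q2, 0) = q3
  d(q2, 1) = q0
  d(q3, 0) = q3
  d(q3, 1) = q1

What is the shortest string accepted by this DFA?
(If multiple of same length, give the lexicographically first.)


BFS by string length (lex-first path to each state shown):
  len 0: q0<-""
  len 1: q1<-"0", q3<-"1"
Found accept state at length 1.

"0"


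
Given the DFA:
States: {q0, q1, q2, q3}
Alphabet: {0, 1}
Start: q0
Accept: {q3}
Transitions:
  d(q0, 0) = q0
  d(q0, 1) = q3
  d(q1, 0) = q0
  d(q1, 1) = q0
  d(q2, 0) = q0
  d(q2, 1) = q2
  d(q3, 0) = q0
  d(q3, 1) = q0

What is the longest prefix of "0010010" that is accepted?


Run the DFA, marking each prefix where the state is accepting:
  "" -> q0 [reject]
  "0" -> q0 [reject]
  "00" -> q0 [reject]
  "001" -> q3 [accept]
  "0010" -> q0 [reject]
  "00100" -> q0 [reject]
  "001001" -> q3 [accept]
  "0010010" -> q0 [reject]

"001001"


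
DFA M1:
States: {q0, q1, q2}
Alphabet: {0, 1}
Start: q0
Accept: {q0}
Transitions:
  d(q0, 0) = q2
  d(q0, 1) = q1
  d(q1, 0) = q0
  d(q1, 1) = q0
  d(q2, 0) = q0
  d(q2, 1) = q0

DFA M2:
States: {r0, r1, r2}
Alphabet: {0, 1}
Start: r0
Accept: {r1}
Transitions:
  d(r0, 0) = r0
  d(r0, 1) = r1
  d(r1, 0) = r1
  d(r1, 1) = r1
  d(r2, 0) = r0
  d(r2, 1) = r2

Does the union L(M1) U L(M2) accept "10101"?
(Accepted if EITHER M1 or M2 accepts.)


M1: final=q1 accepted=False
M2: final=r1 accepted=True

Yes, union accepts
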